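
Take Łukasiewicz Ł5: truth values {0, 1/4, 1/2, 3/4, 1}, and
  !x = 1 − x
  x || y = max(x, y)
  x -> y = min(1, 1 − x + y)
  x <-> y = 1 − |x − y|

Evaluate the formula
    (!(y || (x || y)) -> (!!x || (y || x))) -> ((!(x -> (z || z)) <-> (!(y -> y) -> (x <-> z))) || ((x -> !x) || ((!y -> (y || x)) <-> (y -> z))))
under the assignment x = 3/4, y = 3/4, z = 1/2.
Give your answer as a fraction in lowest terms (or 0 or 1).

3/4

x || y = 3/4 || 3/4 = 3/4
y || (x || y) = 3/4 || 3/4 = 3/4
!(y || (x || y)) = !3/4 = 1/4
!x = !3/4 = 1/4
!!x = !1/4 = 3/4
y || x = 3/4 || 3/4 = 3/4
!!x || (y || x) = 3/4 || 3/4 = 3/4
!(y || (x || y)) -> (!!x || (y || x)) = 1/4 -> 3/4 = 1
z || z = 1/2 || 1/2 = 1/2
x -> (z || z) = 3/4 -> 1/2 = 3/4
!(x -> (z || z)) = !3/4 = 1/4
y -> y = 3/4 -> 3/4 = 1
!(y -> y) = !1 = 0
x <-> z = 3/4 <-> 1/2 = 3/4
!(y -> y) -> (x <-> z) = 0 -> 3/4 = 1
!(x -> (z || z)) <-> (!(y -> y) -> (x <-> z)) = 1/4 <-> 1 = 1/4
!x = !3/4 = 1/4
x -> !x = 3/4 -> 1/4 = 1/2
!y = !3/4 = 1/4
y || x = 3/4 || 3/4 = 3/4
!y -> (y || x) = 1/4 -> 3/4 = 1
y -> z = 3/4 -> 1/2 = 3/4
(!y -> (y || x)) <-> (y -> z) = 1 <-> 3/4 = 3/4
(x -> !x) || ((!y -> (y || x)) <-> (y -> z)) = 1/2 || 3/4 = 3/4
(!(x -> (z || z)) <-> (!(y -> y) -> (x <-> z))) || ((x -> !x) || ((!y -> (y || x)) <-> (y -> z))) = 1/4 || 3/4 = 3/4
(!(y || (x || y)) -> (!!x || (y || x))) -> ((!(x -> (z || z)) <-> (!(y -> y) -> (x <-> z))) || ((x -> !x) || ((!y -> (y || x)) <-> (y -> z)))) = 1 -> 3/4 = 3/4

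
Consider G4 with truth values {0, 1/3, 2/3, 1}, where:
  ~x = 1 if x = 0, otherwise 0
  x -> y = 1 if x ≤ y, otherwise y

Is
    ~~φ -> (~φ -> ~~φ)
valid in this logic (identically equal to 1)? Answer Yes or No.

Yes

φ = 0 ↦ 1
φ = 1/3 ↦ 1
φ = 2/3 ↦ 1
φ = 1 ↦ 1
Every assignment gives a value ≥ 1.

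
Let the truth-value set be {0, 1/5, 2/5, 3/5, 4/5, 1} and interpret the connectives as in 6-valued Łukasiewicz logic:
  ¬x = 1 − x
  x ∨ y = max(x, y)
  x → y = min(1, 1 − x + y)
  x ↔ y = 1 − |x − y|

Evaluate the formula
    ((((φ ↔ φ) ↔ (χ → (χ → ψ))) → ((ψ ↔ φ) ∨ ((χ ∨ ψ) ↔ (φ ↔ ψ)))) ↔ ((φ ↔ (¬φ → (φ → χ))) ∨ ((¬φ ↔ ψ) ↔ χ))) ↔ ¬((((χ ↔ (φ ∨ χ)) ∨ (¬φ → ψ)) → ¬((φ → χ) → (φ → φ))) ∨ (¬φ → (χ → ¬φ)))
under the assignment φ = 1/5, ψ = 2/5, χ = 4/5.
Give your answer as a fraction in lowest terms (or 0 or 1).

φ ↔ φ = 1/5 ↔ 1/5 = 1
χ → ψ = 4/5 → 2/5 = 3/5
χ → (χ → ψ) = 4/5 → 3/5 = 4/5
(φ ↔ φ) ↔ (χ → (χ → ψ)) = 1 ↔ 4/5 = 4/5
ψ ↔ φ = 2/5 ↔ 1/5 = 4/5
χ ∨ ψ = 4/5 ∨ 2/5 = 4/5
φ ↔ ψ = 1/5 ↔ 2/5 = 4/5
(χ ∨ ψ) ↔ (φ ↔ ψ) = 4/5 ↔ 4/5 = 1
(ψ ↔ φ) ∨ ((χ ∨ ψ) ↔ (φ ↔ ψ)) = 4/5 ∨ 1 = 1
((φ ↔ φ) ↔ (χ → (χ → ψ))) → ((ψ ↔ φ) ∨ ((χ ∨ ψ) ↔ (φ ↔ ψ))) = 4/5 → 1 = 1
¬φ = ¬1/5 = 4/5
φ → χ = 1/5 → 4/5 = 1
¬φ → (φ → χ) = 4/5 → 1 = 1
φ ↔ (¬φ → (φ → χ)) = 1/5 ↔ 1 = 1/5
¬φ = ¬1/5 = 4/5
¬φ ↔ ψ = 4/5 ↔ 2/5 = 3/5
(¬φ ↔ ψ) ↔ χ = 3/5 ↔ 4/5 = 4/5
(φ ↔ (¬φ → (φ → χ))) ∨ ((¬φ ↔ ψ) ↔ χ) = 1/5 ∨ 4/5 = 4/5
(((φ ↔ φ) ↔ (χ → (χ → ψ))) → ((ψ ↔ φ) ∨ ((χ ∨ ψ) ↔ (φ ↔ ψ)))) ↔ ((φ ↔ (¬φ → (φ → χ))) ∨ ((¬φ ↔ ψ) ↔ χ)) = 1 ↔ 4/5 = 4/5
φ ∨ χ = 1/5 ∨ 4/5 = 4/5
χ ↔ (φ ∨ χ) = 4/5 ↔ 4/5 = 1
¬φ = ¬1/5 = 4/5
¬φ → ψ = 4/5 → 2/5 = 3/5
(χ ↔ (φ ∨ χ)) ∨ (¬φ → ψ) = 1 ∨ 3/5 = 1
φ → χ = 1/5 → 4/5 = 1
φ → φ = 1/5 → 1/5 = 1
(φ → χ) → (φ → φ) = 1 → 1 = 1
¬((φ → χ) → (φ → φ)) = ¬1 = 0
((χ ↔ (φ ∨ χ)) ∨ (¬φ → ψ)) → ¬((φ → χ) → (φ → φ)) = 1 → 0 = 0
¬φ = ¬1/5 = 4/5
¬φ = ¬1/5 = 4/5
χ → ¬φ = 4/5 → 4/5 = 1
¬φ → (χ → ¬φ) = 4/5 → 1 = 1
(((χ ↔ (φ ∨ χ)) ∨ (¬φ → ψ)) → ¬((φ → χ) → (φ → φ))) ∨ (¬φ → (χ → ¬φ)) = 0 ∨ 1 = 1
¬((((χ ↔ (φ ∨ χ)) ∨ (¬φ → ψ)) → ¬((φ → χ) → (φ → φ))) ∨ (¬φ → (χ → ¬φ))) = ¬1 = 0
((((φ ↔ φ) ↔ (χ → (χ → ψ))) → ((ψ ↔ φ) ∨ ((χ ∨ ψ) ↔ (φ ↔ ψ)))) ↔ ((φ ↔ (¬φ → (φ → χ))) ∨ ((¬φ ↔ ψ) ↔ χ))) ↔ ¬((((χ ↔ (φ ∨ χ)) ∨ (¬φ → ψ)) → ¬((φ → χ) → (φ → φ))) ∨ (¬φ → (χ → ¬φ))) = 4/5 ↔ 0 = 1/5

1/5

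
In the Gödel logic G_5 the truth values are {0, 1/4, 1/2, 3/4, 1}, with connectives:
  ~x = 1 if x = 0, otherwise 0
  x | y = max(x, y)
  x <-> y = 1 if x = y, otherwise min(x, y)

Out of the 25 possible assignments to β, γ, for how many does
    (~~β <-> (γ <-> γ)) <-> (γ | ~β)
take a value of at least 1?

value 1: 4 assignments (counts)
value 3/4: 4 assignments
value 1/2: 4 assignments
value 1/4: 4 assignments
value 0: 9 assignments
So 4 of the 25 assignments meet the threshold.

4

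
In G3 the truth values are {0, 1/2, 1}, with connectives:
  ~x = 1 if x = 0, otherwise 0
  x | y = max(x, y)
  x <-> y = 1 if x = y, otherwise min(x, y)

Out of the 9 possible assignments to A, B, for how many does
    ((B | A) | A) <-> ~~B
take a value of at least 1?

A = 0, B = 0 ↦ 1  ≥
A = 0, B = 1/2 ↦ 1/2  <
A = 0, B = 1 ↦ 1  ≥
A = 1/2, B = 0 ↦ 0  <
A = 1/2, B = 1/2 ↦ 1/2  <
A = 1/2, B = 1 ↦ 1  ≥
A = 1, B = 0 ↦ 0  <
A = 1, B = 1/2 ↦ 1  ≥
A = 1, B = 1 ↦ 1  ≥
So 5 of the 9 assignments meet the threshold.

5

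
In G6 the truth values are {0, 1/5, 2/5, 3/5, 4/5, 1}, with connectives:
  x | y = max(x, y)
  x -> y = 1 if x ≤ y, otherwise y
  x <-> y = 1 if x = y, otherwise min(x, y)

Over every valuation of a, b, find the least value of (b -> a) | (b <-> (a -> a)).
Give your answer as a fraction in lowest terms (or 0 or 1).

1/5

Take a = 0, b = 1/5:
b -> a = 1/5 -> 0 = 0
a -> a = 0 -> 0 = 1
b <-> (a -> a) = 1/5 <-> 1 = 1/5
(b -> a) | (b <-> (a -> a)) = 0 | 1/5 = 1/5
No assignment yields a value below 1/5, so this is the minimum.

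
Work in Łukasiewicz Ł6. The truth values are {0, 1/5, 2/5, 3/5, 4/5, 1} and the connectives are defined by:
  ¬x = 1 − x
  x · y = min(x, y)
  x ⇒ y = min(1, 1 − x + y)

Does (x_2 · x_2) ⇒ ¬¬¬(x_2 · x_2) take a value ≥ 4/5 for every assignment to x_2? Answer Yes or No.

No

Counterexample: take x_2 = 4/5.
x_2 · x_2 = 4/5 · 4/5 = 4/5
x_2 · x_2 = 4/5 · 4/5 = 4/5
¬(x_2 · x_2) = ¬4/5 = 1/5
¬¬(x_2 · x_2) = ¬1/5 = 4/5
¬¬¬(x_2 · x_2) = ¬4/5 = 1/5
(x_2 · x_2) ⇒ ¬¬¬(x_2 · x_2) = 4/5 ⇒ 1/5 = 2/5
This gives 2/5, which is below 4/5.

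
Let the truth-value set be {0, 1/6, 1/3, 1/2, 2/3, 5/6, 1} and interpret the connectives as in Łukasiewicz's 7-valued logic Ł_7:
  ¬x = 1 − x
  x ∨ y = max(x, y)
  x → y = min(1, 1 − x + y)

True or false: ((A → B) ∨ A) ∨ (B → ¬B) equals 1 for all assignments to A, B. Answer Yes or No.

Counterexample: take A = 5/6, B = 2/3.
A → B = 5/6 → 2/3 = 5/6
(A → B) ∨ A = 5/6 ∨ 5/6 = 5/6
¬B = ¬2/3 = 1/3
B → ¬B = 2/3 → 1/3 = 2/3
((A → B) ∨ A) ∨ (B → ¬B) = 5/6 ∨ 2/3 = 5/6
This gives 5/6 ≠ 1.

No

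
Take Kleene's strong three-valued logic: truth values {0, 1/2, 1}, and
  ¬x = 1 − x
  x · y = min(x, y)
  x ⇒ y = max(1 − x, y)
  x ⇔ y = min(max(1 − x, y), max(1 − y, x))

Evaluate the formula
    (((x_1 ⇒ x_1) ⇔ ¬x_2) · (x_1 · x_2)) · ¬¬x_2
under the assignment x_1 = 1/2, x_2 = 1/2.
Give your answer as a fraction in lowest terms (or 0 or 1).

1/2

x_1 ⇒ x_1 = 1/2 ⇒ 1/2 = 1/2
¬x_2 = ¬1/2 = 1/2
(x_1 ⇒ x_1) ⇔ ¬x_2 = 1/2 ⇔ 1/2 = 1/2
x_1 · x_2 = 1/2 · 1/2 = 1/2
((x_1 ⇒ x_1) ⇔ ¬x_2) · (x_1 · x_2) = 1/2 · 1/2 = 1/2
¬x_2 = ¬1/2 = 1/2
¬¬x_2 = ¬1/2 = 1/2
(((x_1 ⇒ x_1) ⇔ ¬x_2) · (x_1 · x_2)) · ¬¬x_2 = 1/2 · 1/2 = 1/2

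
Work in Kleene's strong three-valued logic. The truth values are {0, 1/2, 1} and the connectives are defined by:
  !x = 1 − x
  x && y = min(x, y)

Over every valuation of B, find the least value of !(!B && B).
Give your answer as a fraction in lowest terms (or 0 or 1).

1/2

Take B = 1/2:
!B = !1/2 = 1/2
!B && B = 1/2 && 1/2 = 1/2
!(!B && B) = !1/2 = 1/2
No assignment yields a value below 1/2, so this is the minimum.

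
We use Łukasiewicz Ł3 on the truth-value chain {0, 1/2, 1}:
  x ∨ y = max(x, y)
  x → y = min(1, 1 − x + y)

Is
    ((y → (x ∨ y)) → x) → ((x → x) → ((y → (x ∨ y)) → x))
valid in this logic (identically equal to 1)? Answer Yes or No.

x = 0, y = 0 ↦ 1
x = 0, y = 1/2 ↦ 1
x = 0, y = 1 ↦ 1
x = 1/2, y = 0 ↦ 1
x = 1/2, y = 1/2 ↦ 1
x = 1/2, y = 1 ↦ 1
x = 1, y = 0 ↦ 1
x = 1, y = 1/2 ↦ 1
x = 1, y = 1 ↦ 1
Every assignment gives a value ≥ 1.

Yes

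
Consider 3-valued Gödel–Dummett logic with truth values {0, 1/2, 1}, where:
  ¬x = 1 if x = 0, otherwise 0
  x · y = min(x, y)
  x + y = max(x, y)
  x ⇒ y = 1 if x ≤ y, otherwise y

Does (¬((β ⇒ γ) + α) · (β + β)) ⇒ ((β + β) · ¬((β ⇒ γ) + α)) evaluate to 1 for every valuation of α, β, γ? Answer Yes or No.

Yes

At α = 1, β = 1/2, γ = 1/2, for instance:
β ⇒ γ = 1/2 ⇒ 1/2 = 1
(β ⇒ γ) + α = 1 + 1 = 1
¬((β ⇒ γ) + α) = ¬1 = 0
β + β = 1/2 + 1/2 = 1/2
¬((β ⇒ γ) + α) · (β + β) = 0 · 1/2 = 0
(β + β) · ¬((β ⇒ γ) + α) = 1/2 · 0 = 0
(¬((β ⇒ γ) + α) · (β + β)) ⇒ ((β + β) · ¬((β ⇒ γ) + α)) = 0 ⇒ 0 = 1
and checking the remaining 26 assignments likewise gives ≥ 1 in every case.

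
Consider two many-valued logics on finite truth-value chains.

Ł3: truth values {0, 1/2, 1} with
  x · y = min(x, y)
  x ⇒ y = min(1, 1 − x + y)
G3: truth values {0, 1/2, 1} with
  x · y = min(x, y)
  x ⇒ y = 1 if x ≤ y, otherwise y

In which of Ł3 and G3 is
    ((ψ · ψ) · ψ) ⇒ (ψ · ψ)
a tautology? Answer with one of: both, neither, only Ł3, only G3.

In Ł3: every assignment gives 1 — tautology.
In G3: every assignment gives 1 — tautology.

both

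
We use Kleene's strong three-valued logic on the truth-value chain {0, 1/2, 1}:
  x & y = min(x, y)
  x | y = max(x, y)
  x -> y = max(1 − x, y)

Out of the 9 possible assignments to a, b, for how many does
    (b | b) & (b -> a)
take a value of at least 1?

1

a = 0, b = 0 ↦ 0  <
a = 0, b = 1/2 ↦ 1/2  <
a = 0, b = 1 ↦ 0  <
a = 1/2, b = 0 ↦ 0  <
a = 1/2, b = 1/2 ↦ 1/2  <
a = 1/2, b = 1 ↦ 1/2  <
a = 1, b = 0 ↦ 0  <
a = 1, b = 1/2 ↦ 1/2  <
a = 1, b = 1 ↦ 1  ≥
So 1 of the 9 assignments meets the threshold.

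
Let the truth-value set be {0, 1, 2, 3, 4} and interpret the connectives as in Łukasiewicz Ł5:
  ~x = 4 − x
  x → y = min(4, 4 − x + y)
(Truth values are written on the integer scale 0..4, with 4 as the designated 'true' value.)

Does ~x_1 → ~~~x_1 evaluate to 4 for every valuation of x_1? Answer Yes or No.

Yes

x_1 = 0 ↦ 4
x_1 = 1 ↦ 4
x_1 = 2 ↦ 4
x_1 = 3 ↦ 4
x_1 = 4 ↦ 4
Every assignment gives a value ≥ 4.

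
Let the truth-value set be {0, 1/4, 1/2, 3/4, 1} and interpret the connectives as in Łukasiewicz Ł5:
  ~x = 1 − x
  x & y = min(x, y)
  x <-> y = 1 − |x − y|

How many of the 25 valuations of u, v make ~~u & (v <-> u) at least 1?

1

value 1: 1 assignment (counts)
value 3/4: 4 assignments
value 1/2: 7 assignments
value 1/4: 7 assignments
value 0: 6 assignments
So 1 of the 25 assignments meets the threshold.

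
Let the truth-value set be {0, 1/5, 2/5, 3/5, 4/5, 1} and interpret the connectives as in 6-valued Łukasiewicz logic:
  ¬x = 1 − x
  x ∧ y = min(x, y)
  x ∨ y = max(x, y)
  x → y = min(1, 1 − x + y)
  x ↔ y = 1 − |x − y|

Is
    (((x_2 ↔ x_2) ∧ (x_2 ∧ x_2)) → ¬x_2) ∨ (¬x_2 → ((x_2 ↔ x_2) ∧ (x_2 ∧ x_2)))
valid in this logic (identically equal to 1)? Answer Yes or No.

Yes

x_2 = 0 ↦ 1
x_2 = 1/5 ↦ 1
x_2 = 2/5 ↦ 1
x_2 = 3/5 ↦ 1
x_2 = 4/5 ↦ 1
x_2 = 1 ↦ 1
Every assignment gives a value ≥ 1.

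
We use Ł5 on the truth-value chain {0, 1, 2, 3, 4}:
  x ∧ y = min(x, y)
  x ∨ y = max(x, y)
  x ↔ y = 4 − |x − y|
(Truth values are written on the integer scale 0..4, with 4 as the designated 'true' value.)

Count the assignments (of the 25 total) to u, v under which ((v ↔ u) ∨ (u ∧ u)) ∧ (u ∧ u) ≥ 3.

10

value 4: 5 assignments (counts)
value 3: 5 assignments (counts)
value 2: 5 assignments
value 1: 5 assignments
value 0: 5 assignments
So 10 of the 25 assignments meet the threshold.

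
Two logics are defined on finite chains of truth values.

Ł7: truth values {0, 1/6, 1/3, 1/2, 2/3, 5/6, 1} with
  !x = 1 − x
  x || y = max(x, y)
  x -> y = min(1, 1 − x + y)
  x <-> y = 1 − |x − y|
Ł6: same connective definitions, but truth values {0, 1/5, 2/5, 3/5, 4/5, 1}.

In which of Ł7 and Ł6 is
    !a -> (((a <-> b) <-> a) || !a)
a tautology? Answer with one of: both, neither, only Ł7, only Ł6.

both

In Ł7: every assignment gives 1 — tautology.
In Ł6: every assignment gives 1 — tautology.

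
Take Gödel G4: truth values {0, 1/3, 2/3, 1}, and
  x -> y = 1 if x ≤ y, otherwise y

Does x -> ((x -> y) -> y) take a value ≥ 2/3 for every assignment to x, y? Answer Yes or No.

Yes

x = 0, y = 0 ↦ 1
x = 0, y = 1/3 ↦ 1
x = 0, y = 2/3 ↦ 1
x = 0, y = 1 ↦ 1
x = 1/3, y = 0 ↦ 1
x = 1/3, y = 1/3 ↦ 1
x = 1/3, y = 2/3 ↦ 1
x = 1/3, y = 1 ↦ 1
x = 2/3, y = 0 ↦ 1
x = 2/3, y = 1/3 ↦ 1
x = 2/3, y = 2/3 ↦ 1
x = 2/3, y = 1 ↦ 1
x = 1, y = 0 ↦ 1
x = 1, y = 1/3 ↦ 1
x = 1, y = 2/3 ↦ 1
x = 1, y = 1 ↦ 1
Every assignment gives a value ≥ 2/3.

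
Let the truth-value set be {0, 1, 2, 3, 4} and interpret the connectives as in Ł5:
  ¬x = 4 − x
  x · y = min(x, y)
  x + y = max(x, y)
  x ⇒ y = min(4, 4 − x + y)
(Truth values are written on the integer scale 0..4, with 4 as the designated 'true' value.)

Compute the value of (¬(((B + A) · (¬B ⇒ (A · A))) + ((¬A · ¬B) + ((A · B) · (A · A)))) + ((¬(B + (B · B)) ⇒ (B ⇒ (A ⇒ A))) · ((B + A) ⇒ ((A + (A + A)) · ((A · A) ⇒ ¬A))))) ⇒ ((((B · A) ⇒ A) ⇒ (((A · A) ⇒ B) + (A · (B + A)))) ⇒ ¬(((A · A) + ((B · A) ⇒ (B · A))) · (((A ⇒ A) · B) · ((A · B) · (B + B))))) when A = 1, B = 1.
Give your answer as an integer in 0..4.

B + A = 1 + 1 = 1
¬B = ¬1 = 3
A · A = 1 · 1 = 1
¬B ⇒ (A · A) = 3 ⇒ 1 = 2
(B + A) · (¬B ⇒ (A · A)) = 1 · 2 = 1
¬A = ¬1 = 3
¬B = ¬1 = 3
¬A · ¬B = 3 · 3 = 3
A · B = 1 · 1 = 1
A · A = 1 · 1 = 1
(A · B) · (A · A) = 1 · 1 = 1
(¬A · ¬B) + ((A · B) · (A · A)) = 3 + 1 = 3
((B + A) · (¬B ⇒ (A · A))) + ((¬A · ¬B) + ((A · B) · (A · A))) = 1 + 3 = 3
¬(((B + A) · (¬B ⇒ (A · A))) + ((¬A · ¬B) + ((A · B) · (A · A)))) = ¬3 = 1
B · B = 1 · 1 = 1
B + (B · B) = 1 + 1 = 1
¬(B + (B · B)) = ¬1 = 3
A ⇒ A = 1 ⇒ 1 = 4
B ⇒ (A ⇒ A) = 1 ⇒ 4 = 4
¬(B + (B · B)) ⇒ (B ⇒ (A ⇒ A)) = 3 ⇒ 4 = 4
B + A = 1 + 1 = 1
A + A = 1 + 1 = 1
A + (A + A) = 1 + 1 = 1
A · A = 1 · 1 = 1
¬A = ¬1 = 3
(A · A) ⇒ ¬A = 1 ⇒ 3 = 4
(A + (A + A)) · ((A · A) ⇒ ¬A) = 1 · 4 = 1
(B + A) ⇒ ((A + (A + A)) · ((A · A) ⇒ ¬A)) = 1 ⇒ 1 = 4
(¬(B + (B · B)) ⇒ (B ⇒ (A ⇒ A))) · ((B + A) ⇒ ((A + (A + A)) · ((A · A) ⇒ ¬A))) = 4 · 4 = 4
¬(((B + A) · (¬B ⇒ (A · A))) + ((¬A · ¬B) + ((A · B) · (A · A)))) + ((¬(B + (B · B)) ⇒ (B ⇒ (A ⇒ A))) · ((B + A) ⇒ ((A + (A + A)) · ((A · A) ⇒ ¬A)))) = 1 + 4 = 4
B · A = 1 · 1 = 1
(B · A) ⇒ A = 1 ⇒ 1 = 4
A · A = 1 · 1 = 1
(A · A) ⇒ B = 1 ⇒ 1 = 4
B + A = 1 + 1 = 1
A · (B + A) = 1 · 1 = 1
((A · A) ⇒ B) + (A · (B + A)) = 4 + 1 = 4
((B · A) ⇒ A) ⇒ (((A · A) ⇒ B) + (A · (B + A))) = 4 ⇒ 4 = 4
A · A = 1 · 1 = 1
B · A = 1 · 1 = 1
B · A = 1 · 1 = 1
(B · A) ⇒ (B · A) = 1 ⇒ 1 = 4
(A · A) + ((B · A) ⇒ (B · A)) = 1 + 4 = 4
A ⇒ A = 1 ⇒ 1 = 4
(A ⇒ A) · B = 4 · 1 = 1
A · B = 1 · 1 = 1
B + B = 1 + 1 = 1
(A · B) · (B + B) = 1 · 1 = 1
((A ⇒ A) · B) · ((A · B) · (B + B)) = 1 · 1 = 1
((A · A) + ((B · A) ⇒ (B · A))) · (((A ⇒ A) · B) · ((A · B) · (B + B))) = 4 · 1 = 1
¬(((A · A) + ((B · A) ⇒ (B · A))) · (((A ⇒ A) · B) · ((A · B) · (B + B)))) = ¬1 = 3
(((B · A) ⇒ A) ⇒ (((A · A) ⇒ B) + (A · (B + A)))) ⇒ ¬(((A · A) + ((B · A) ⇒ (B · A))) · (((A ⇒ A) · B) · ((A · B) · (B + B)))) = 4 ⇒ 3 = 3
(¬(((B + A) · (¬B ⇒ (A · A))) + ((¬A · ¬B) + ((A · B) · (A · A)))) + ((¬(B + (B · B)) ⇒ (B ⇒ (A ⇒ A))) · ((B + A) ⇒ ((A + (A + A)) · ((A · A) ⇒ ¬A))))) ⇒ ((((B · A) ⇒ A) ⇒ (((A · A) ⇒ B) + (A · (B + A)))) ⇒ ¬(((A · A) + ((B · A) ⇒ (B · A))) · (((A ⇒ A) · B) · ((A · B) · (B + B))))) = 4 ⇒ 3 = 3

3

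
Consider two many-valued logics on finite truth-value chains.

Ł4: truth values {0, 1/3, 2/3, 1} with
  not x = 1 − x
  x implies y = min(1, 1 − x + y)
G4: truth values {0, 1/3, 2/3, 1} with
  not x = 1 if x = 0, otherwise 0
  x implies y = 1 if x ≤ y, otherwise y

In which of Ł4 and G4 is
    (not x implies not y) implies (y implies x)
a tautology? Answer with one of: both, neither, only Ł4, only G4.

In Ł4: every assignment gives 1 — tautology.
In G4: at x = 1/3, y = 2/3 the value is 1/3 — not a tautology.

only Ł4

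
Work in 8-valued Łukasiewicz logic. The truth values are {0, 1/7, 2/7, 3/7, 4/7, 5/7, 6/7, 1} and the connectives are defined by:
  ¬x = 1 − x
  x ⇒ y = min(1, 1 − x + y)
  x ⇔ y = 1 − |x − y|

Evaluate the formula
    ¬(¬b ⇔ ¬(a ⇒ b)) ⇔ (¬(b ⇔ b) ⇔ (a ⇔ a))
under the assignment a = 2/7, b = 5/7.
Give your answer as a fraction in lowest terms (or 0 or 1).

¬b = ¬5/7 = 2/7
a ⇒ b = 2/7 ⇒ 5/7 = 1
¬(a ⇒ b) = ¬1 = 0
¬b ⇔ ¬(a ⇒ b) = 2/7 ⇔ 0 = 5/7
¬(¬b ⇔ ¬(a ⇒ b)) = ¬5/7 = 2/7
b ⇔ b = 5/7 ⇔ 5/7 = 1
¬(b ⇔ b) = ¬1 = 0
a ⇔ a = 2/7 ⇔ 2/7 = 1
¬(b ⇔ b) ⇔ (a ⇔ a) = 0 ⇔ 1 = 0
¬(¬b ⇔ ¬(a ⇒ b)) ⇔ (¬(b ⇔ b) ⇔ (a ⇔ a)) = 2/7 ⇔ 0 = 5/7

5/7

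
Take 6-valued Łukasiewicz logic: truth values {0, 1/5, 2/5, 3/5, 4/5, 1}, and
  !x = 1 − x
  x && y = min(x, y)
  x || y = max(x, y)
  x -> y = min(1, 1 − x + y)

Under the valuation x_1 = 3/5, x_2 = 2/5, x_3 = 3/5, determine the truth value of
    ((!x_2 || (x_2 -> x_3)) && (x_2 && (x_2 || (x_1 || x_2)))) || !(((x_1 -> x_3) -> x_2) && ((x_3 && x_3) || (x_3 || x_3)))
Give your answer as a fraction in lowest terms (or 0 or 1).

!x_2 = !2/5 = 3/5
x_2 -> x_3 = 2/5 -> 3/5 = 1
!x_2 || (x_2 -> x_3) = 3/5 || 1 = 1
x_1 || x_2 = 3/5 || 2/5 = 3/5
x_2 || (x_1 || x_2) = 2/5 || 3/5 = 3/5
x_2 && (x_2 || (x_1 || x_2)) = 2/5 && 3/5 = 2/5
(!x_2 || (x_2 -> x_3)) && (x_2 && (x_2 || (x_1 || x_2))) = 1 && 2/5 = 2/5
x_1 -> x_3 = 3/5 -> 3/5 = 1
(x_1 -> x_3) -> x_2 = 1 -> 2/5 = 2/5
x_3 && x_3 = 3/5 && 3/5 = 3/5
x_3 || x_3 = 3/5 || 3/5 = 3/5
(x_3 && x_3) || (x_3 || x_3) = 3/5 || 3/5 = 3/5
((x_1 -> x_3) -> x_2) && ((x_3 && x_3) || (x_3 || x_3)) = 2/5 && 3/5 = 2/5
!(((x_1 -> x_3) -> x_2) && ((x_3 && x_3) || (x_3 || x_3))) = !2/5 = 3/5
((!x_2 || (x_2 -> x_3)) && (x_2 && (x_2 || (x_1 || x_2)))) || !(((x_1 -> x_3) -> x_2) && ((x_3 && x_3) || (x_3 || x_3))) = 2/5 || 3/5 = 3/5

3/5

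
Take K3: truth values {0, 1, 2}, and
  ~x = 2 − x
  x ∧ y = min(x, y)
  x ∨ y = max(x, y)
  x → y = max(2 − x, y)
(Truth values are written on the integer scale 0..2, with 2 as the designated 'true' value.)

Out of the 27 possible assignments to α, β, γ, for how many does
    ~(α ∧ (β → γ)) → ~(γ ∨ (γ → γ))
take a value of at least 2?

value 2: 5 assignments (counts)
value 1: 14 assignments
value 0: 8 assignments
So 5 of the 27 assignments meet the threshold.

5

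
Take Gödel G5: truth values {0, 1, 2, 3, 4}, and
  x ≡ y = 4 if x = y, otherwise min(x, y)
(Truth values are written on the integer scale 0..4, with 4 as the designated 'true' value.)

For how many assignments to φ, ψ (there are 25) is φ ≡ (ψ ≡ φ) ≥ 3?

value 4: 11 assignments (counts)
value 3: 2 assignments (counts)
value 2: 3 assignments
value 1: 4 assignments
value 0: 5 assignments
So 13 of the 25 assignments meet the threshold.

13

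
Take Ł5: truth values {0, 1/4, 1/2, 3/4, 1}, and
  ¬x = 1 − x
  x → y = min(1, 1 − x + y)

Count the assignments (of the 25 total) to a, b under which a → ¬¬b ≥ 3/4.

19

value 1: 15 assignments (counts)
value 3/4: 4 assignments (counts)
value 1/2: 3 assignments
value 1/4: 2 assignments
value 0: 1 assignment
So 19 of the 25 assignments meet the threshold.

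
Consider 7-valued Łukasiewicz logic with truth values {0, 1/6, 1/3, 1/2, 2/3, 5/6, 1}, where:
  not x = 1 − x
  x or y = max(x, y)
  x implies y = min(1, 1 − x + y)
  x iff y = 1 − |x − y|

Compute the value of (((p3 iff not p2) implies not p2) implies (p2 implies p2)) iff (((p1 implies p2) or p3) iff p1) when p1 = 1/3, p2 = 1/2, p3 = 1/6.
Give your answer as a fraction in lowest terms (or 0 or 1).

not p2 = not 1/2 = 1/2
p3 iff not p2 = 1/6 iff 1/2 = 2/3
not p2 = not 1/2 = 1/2
(p3 iff not p2) implies not p2 = 2/3 implies 1/2 = 5/6
p2 implies p2 = 1/2 implies 1/2 = 1
((p3 iff not p2) implies not p2) implies (p2 implies p2) = 5/6 implies 1 = 1
p1 implies p2 = 1/3 implies 1/2 = 1
(p1 implies p2) or p3 = 1 or 1/6 = 1
((p1 implies p2) or p3) iff p1 = 1 iff 1/3 = 1/3
(((p3 iff not p2) implies not p2) implies (p2 implies p2)) iff (((p1 implies p2) or p3) iff p1) = 1 iff 1/3 = 1/3

1/3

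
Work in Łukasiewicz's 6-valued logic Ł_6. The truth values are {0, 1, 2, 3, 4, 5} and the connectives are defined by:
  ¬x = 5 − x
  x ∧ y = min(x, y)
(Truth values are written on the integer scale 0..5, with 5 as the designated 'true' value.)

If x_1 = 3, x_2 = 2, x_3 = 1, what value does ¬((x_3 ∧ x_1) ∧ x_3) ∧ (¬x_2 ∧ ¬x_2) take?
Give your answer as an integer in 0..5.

3

x_3 ∧ x_1 = 1 ∧ 3 = 1
(x_3 ∧ x_1) ∧ x_3 = 1 ∧ 1 = 1
¬((x_3 ∧ x_1) ∧ x_3) = ¬1 = 4
¬x_2 = ¬2 = 3
¬x_2 = ¬2 = 3
¬x_2 ∧ ¬x_2 = 3 ∧ 3 = 3
¬((x_3 ∧ x_1) ∧ x_3) ∧ (¬x_2 ∧ ¬x_2) = 4 ∧ 3 = 3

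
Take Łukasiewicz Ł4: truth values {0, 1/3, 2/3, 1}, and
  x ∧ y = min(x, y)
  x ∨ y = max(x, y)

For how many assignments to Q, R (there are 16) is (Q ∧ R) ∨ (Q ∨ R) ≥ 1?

7

Q = 0, R = 0 ↦ 0  <
Q = 0, R = 1/3 ↦ 1/3  <
Q = 0, R = 2/3 ↦ 2/3  <
Q = 0, R = 1 ↦ 1  ≥
Q = 1/3, R = 0 ↦ 1/3  <
Q = 1/3, R = 1/3 ↦ 1/3  <
Q = 1/3, R = 2/3 ↦ 2/3  <
Q = 1/3, R = 1 ↦ 1  ≥
Q = 2/3, R = 0 ↦ 2/3  <
Q = 2/3, R = 1/3 ↦ 2/3  <
Q = 2/3, R = 2/3 ↦ 2/3  <
Q = 2/3, R = 1 ↦ 1  ≥
Q = 1, R = 0 ↦ 1  ≥
Q = 1, R = 1/3 ↦ 1  ≥
Q = 1, R = 2/3 ↦ 1  ≥
Q = 1, R = 1 ↦ 1  ≥
So 7 of the 16 assignments meet the threshold.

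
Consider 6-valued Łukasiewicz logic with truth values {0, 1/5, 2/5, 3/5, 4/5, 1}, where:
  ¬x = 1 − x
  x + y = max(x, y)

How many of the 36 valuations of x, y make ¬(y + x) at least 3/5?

value 1: 1 assignment (counts)
value 4/5: 3 assignments (counts)
value 3/5: 5 assignments (counts)
value 2/5: 7 assignments
value 1/5: 9 assignments
value 0: 11 assignments
So 9 of the 36 assignments meet the threshold.

9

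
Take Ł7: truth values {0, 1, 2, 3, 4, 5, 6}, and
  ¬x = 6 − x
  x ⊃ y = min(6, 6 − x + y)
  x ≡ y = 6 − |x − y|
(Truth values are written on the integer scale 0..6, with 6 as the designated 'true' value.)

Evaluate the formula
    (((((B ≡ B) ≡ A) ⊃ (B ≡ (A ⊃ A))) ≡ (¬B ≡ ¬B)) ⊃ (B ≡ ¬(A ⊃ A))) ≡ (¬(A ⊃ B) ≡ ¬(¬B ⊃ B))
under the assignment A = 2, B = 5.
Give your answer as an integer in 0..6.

B ≡ B = 5 ≡ 5 = 6
(B ≡ B) ≡ A = 6 ≡ 2 = 2
A ⊃ A = 2 ⊃ 2 = 6
B ≡ (A ⊃ A) = 5 ≡ 6 = 5
((B ≡ B) ≡ A) ⊃ (B ≡ (A ⊃ A)) = 2 ⊃ 5 = 6
¬B = ¬5 = 1
¬B = ¬5 = 1
¬B ≡ ¬B = 1 ≡ 1 = 6
(((B ≡ B) ≡ A) ⊃ (B ≡ (A ⊃ A))) ≡ (¬B ≡ ¬B) = 6 ≡ 6 = 6
A ⊃ A = 2 ⊃ 2 = 6
¬(A ⊃ A) = ¬6 = 0
B ≡ ¬(A ⊃ A) = 5 ≡ 0 = 1
((((B ≡ B) ≡ A) ⊃ (B ≡ (A ⊃ A))) ≡ (¬B ≡ ¬B)) ⊃ (B ≡ ¬(A ⊃ A)) = 6 ⊃ 1 = 1
A ⊃ B = 2 ⊃ 5 = 6
¬(A ⊃ B) = ¬6 = 0
¬B = ¬5 = 1
¬B ⊃ B = 1 ⊃ 5 = 6
¬(¬B ⊃ B) = ¬6 = 0
¬(A ⊃ B) ≡ ¬(¬B ⊃ B) = 0 ≡ 0 = 6
(((((B ≡ B) ≡ A) ⊃ (B ≡ (A ⊃ A))) ≡ (¬B ≡ ¬B)) ⊃ (B ≡ ¬(A ⊃ A))) ≡ (¬(A ⊃ B) ≡ ¬(¬B ⊃ B)) = 1 ≡ 6 = 1

1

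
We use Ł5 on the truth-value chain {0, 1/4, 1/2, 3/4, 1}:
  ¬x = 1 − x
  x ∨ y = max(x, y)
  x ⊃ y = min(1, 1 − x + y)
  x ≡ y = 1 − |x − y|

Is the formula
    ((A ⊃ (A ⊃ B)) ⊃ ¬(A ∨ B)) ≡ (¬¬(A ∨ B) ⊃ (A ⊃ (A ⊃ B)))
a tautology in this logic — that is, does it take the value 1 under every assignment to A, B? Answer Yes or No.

Counterexample: take A = 0, B = 1/4.
A ⊃ B = 0 ⊃ 1/4 = 1
A ⊃ (A ⊃ B) = 0 ⊃ 1 = 1
A ∨ B = 0 ∨ 1/4 = 1/4
¬(A ∨ B) = ¬1/4 = 3/4
(A ⊃ (A ⊃ B)) ⊃ ¬(A ∨ B) = 1 ⊃ 3/4 = 3/4
A ∨ B = 0 ∨ 1/4 = 1/4
¬(A ∨ B) = ¬1/4 = 3/4
¬¬(A ∨ B) = ¬3/4 = 1/4
A ⊃ B = 0 ⊃ 1/4 = 1
A ⊃ (A ⊃ B) = 0 ⊃ 1 = 1
¬¬(A ∨ B) ⊃ (A ⊃ (A ⊃ B)) = 1/4 ⊃ 1 = 1
((A ⊃ (A ⊃ B)) ⊃ ¬(A ∨ B)) ≡ (¬¬(A ∨ B) ⊃ (A ⊃ (A ⊃ B))) = 3/4 ≡ 1 = 3/4
This gives 3/4 ≠ 1.

No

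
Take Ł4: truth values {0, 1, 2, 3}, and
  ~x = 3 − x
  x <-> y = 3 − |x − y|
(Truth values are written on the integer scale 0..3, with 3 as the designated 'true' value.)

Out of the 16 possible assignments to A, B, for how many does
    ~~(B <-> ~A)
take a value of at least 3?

4

A = 0, B = 0 ↦ 0  <
A = 0, B = 1 ↦ 1  <
A = 0, B = 2 ↦ 2  <
A = 0, B = 3 ↦ 3  ≥
A = 1, B = 0 ↦ 1  <
A = 1, B = 1 ↦ 2  <
A = 1, B = 2 ↦ 3  ≥
A = 1, B = 3 ↦ 2  <
A = 2, B = 0 ↦ 2  <
A = 2, B = 1 ↦ 3  ≥
A = 2, B = 2 ↦ 2  <
A = 2, B = 3 ↦ 1  <
A = 3, B = 0 ↦ 3  ≥
A = 3, B = 1 ↦ 2  <
A = 3, B = 2 ↦ 1  <
A = 3, B = 3 ↦ 0  <
So 4 of the 16 assignments meet the threshold.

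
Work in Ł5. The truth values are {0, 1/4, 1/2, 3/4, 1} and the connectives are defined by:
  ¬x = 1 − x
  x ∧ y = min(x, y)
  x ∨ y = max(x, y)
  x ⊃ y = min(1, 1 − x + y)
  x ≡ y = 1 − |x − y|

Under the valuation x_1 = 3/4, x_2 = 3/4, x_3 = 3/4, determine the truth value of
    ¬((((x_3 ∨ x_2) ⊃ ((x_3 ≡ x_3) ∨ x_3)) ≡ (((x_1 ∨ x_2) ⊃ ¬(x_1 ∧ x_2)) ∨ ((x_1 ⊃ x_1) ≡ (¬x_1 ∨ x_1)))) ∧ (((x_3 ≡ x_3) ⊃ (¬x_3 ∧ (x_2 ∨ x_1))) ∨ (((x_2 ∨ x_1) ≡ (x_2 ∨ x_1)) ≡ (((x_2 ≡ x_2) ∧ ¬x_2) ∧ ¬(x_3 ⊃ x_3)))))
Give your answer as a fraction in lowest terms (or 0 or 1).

3/4

x_3 ∨ x_2 = 3/4 ∨ 3/4 = 3/4
x_3 ≡ x_3 = 3/4 ≡ 3/4 = 1
(x_3 ≡ x_3) ∨ x_3 = 1 ∨ 3/4 = 1
(x_3 ∨ x_2) ⊃ ((x_3 ≡ x_3) ∨ x_3) = 3/4 ⊃ 1 = 1
x_1 ∨ x_2 = 3/4 ∨ 3/4 = 3/4
x_1 ∧ x_2 = 3/4 ∧ 3/4 = 3/4
¬(x_1 ∧ x_2) = ¬3/4 = 1/4
(x_1 ∨ x_2) ⊃ ¬(x_1 ∧ x_2) = 3/4 ⊃ 1/4 = 1/2
x_1 ⊃ x_1 = 3/4 ⊃ 3/4 = 1
¬x_1 = ¬3/4 = 1/4
¬x_1 ∨ x_1 = 1/4 ∨ 3/4 = 3/4
(x_1 ⊃ x_1) ≡ (¬x_1 ∨ x_1) = 1 ≡ 3/4 = 3/4
((x_1 ∨ x_2) ⊃ ¬(x_1 ∧ x_2)) ∨ ((x_1 ⊃ x_1) ≡ (¬x_1 ∨ x_1)) = 1/2 ∨ 3/4 = 3/4
((x_3 ∨ x_2) ⊃ ((x_3 ≡ x_3) ∨ x_3)) ≡ (((x_1 ∨ x_2) ⊃ ¬(x_1 ∧ x_2)) ∨ ((x_1 ⊃ x_1) ≡ (¬x_1 ∨ x_1))) = 1 ≡ 3/4 = 3/4
x_3 ≡ x_3 = 3/4 ≡ 3/4 = 1
¬x_3 = ¬3/4 = 1/4
x_2 ∨ x_1 = 3/4 ∨ 3/4 = 3/4
¬x_3 ∧ (x_2 ∨ x_1) = 1/4 ∧ 3/4 = 1/4
(x_3 ≡ x_3) ⊃ (¬x_3 ∧ (x_2 ∨ x_1)) = 1 ⊃ 1/4 = 1/4
x_2 ∨ x_1 = 3/4 ∨ 3/4 = 3/4
x_2 ∨ x_1 = 3/4 ∨ 3/4 = 3/4
(x_2 ∨ x_1) ≡ (x_2 ∨ x_1) = 3/4 ≡ 3/4 = 1
x_2 ≡ x_2 = 3/4 ≡ 3/4 = 1
¬x_2 = ¬3/4 = 1/4
(x_2 ≡ x_2) ∧ ¬x_2 = 1 ∧ 1/4 = 1/4
x_3 ⊃ x_3 = 3/4 ⊃ 3/4 = 1
¬(x_3 ⊃ x_3) = ¬1 = 0
((x_2 ≡ x_2) ∧ ¬x_2) ∧ ¬(x_3 ⊃ x_3) = 1/4 ∧ 0 = 0
((x_2 ∨ x_1) ≡ (x_2 ∨ x_1)) ≡ (((x_2 ≡ x_2) ∧ ¬x_2) ∧ ¬(x_3 ⊃ x_3)) = 1 ≡ 0 = 0
((x_3 ≡ x_3) ⊃ (¬x_3 ∧ (x_2 ∨ x_1))) ∨ (((x_2 ∨ x_1) ≡ (x_2 ∨ x_1)) ≡ (((x_2 ≡ x_2) ∧ ¬x_2) ∧ ¬(x_3 ⊃ x_3))) = 1/4 ∨ 0 = 1/4
(((x_3 ∨ x_2) ⊃ ((x_3 ≡ x_3) ∨ x_3)) ≡ (((x_1 ∨ x_2) ⊃ ¬(x_1 ∧ x_2)) ∨ ((x_1 ⊃ x_1) ≡ (¬x_1 ∨ x_1)))) ∧ (((x_3 ≡ x_3) ⊃ (¬x_3 ∧ (x_2 ∨ x_1))) ∨ (((x_2 ∨ x_1) ≡ (x_2 ∨ x_1)) ≡ (((x_2 ≡ x_2) ∧ ¬x_2) ∧ ¬(x_3 ⊃ x_3)))) = 3/4 ∧ 1/4 = 1/4
¬((((x_3 ∨ x_2) ⊃ ((x_3 ≡ x_3) ∨ x_3)) ≡ (((x_1 ∨ x_2) ⊃ ¬(x_1 ∧ x_2)) ∨ ((x_1 ⊃ x_1) ≡ (¬x_1 ∨ x_1)))) ∧ (((x_3 ≡ x_3) ⊃ (¬x_3 ∧ (x_2 ∨ x_1))) ∨ (((x_2 ∨ x_1) ≡ (x_2 ∨ x_1)) ≡ (((x_2 ≡ x_2) ∧ ¬x_2) ∧ ¬(x_3 ⊃ x_3))))) = ¬1/4 = 3/4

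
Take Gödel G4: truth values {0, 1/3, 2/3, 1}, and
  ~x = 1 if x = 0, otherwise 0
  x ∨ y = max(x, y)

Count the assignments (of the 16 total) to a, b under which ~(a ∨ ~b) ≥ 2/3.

a = 0, b = 0 ↦ 0  <
a = 0, b = 1/3 ↦ 1  ≥
a = 0, b = 2/3 ↦ 1  ≥
a = 0, b = 1 ↦ 1  ≥
a = 1/3, b = 0 ↦ 0  <
a = 1/3, b = 1/3 ↦ 0  <
a = 1/3, b = 2/3 ↦ 0  <
a = 1/3, b = 1 ↦ 0  <
a = 2/3, b = 0 ↦ 0  <
a = 2/3, b = 1/3 ↦ 0  <
a = 2/3, b = 2/3 ↦ 0  <
a = 2/3, b = 1 ↦ 0  <
a = 1, b = 0 ↦ 0  <
a = 1, b = 1/3 ↦ 0  <
a = 1, b = 2/3 ↦ 0  <
a = 1, b = 1 ↦ 0  <
So 3 of the 16 assignments meet the threshold.

3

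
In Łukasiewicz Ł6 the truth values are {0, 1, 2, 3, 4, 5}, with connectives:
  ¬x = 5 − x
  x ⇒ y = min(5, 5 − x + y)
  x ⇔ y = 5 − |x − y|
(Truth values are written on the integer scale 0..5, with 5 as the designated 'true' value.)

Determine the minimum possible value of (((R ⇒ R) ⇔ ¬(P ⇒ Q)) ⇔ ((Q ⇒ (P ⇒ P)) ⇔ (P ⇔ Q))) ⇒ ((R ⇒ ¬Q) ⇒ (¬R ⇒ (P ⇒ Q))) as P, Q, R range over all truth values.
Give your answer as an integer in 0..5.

Take P = 3, Q = 0, R = 0:
R ⇒ R = 0 ⇒ 0 = 5
P ⇒ Q = 3 ⇒ 0 = 2
¬(P ⇒ Q) = ¬2 = 3
(R ⇒ R) ⇔ ¬(P ⇒ Q) = 5 ⇔ 3 = 3
P ⇒ P = 3 ⇒ 3 = 5
Q ⇒ (P ⇒ P) = 0 ⇒ 5 = 5
P ⇔ Q = 3 ⇔ 0 = 2
(Q ⇒ (P ⇒ P)) ⇔ (P ⇔ Q) = 5 ⇔ 2 = 2
((R ⇒ R) ⇔ ¬(P ⇒ Q)) ⇔ ((Q ⇒ (P ⇒ P)) ⇔ (P ⇔ Q)) = 3 ⇔ 2 = 4
¬Q = ¬0 = 5
R ⇒ ¬Q = 0 ⇒ 5 = 5
¬R = ¬0 = 5
P ⇒ Q = 3 ⇒ 0 = 2
¬R ⇒ (P ⇒ Q) = 5 ⇒ 2 = 2
(R ⇒ ¬Q) ⇒ (¬R ⇒ (P ⇒ Q)) = 5 ⇒ 2 = 2
(((R ⇒ R) ⇔ ¬(P ⇒ Q)) ⇔ ((Q ⇒ (P ⇒ P)) ⇔ (P ⇔ Q))) ⇒ ((R ⇒ ¬Q) ⇒ (¬R ⇒ (P ⇒ Q))) = 4 ⇒ 2 = 3
No assignment yields a value below 3, so this is the minimum.

3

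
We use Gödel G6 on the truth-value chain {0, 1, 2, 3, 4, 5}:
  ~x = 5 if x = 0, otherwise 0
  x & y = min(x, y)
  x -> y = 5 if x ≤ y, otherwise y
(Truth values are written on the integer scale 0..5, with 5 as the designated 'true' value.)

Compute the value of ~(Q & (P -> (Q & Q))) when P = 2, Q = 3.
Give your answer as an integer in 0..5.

Q & Q = 3 & 3 = 3
P -> (Q & Q) = 2 -> 3 = 5
Q & (P -> (Q & Q)) = 3 & 5 = 3
~(Q & (P -> (Q & Q))) = ~3 = 0

0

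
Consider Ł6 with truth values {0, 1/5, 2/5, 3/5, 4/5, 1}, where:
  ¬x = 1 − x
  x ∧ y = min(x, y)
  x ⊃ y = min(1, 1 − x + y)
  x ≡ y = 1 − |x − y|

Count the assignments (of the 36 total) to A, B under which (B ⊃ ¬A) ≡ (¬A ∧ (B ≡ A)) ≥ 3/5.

value 1: 4 assignments (counts)
value 4/5: 9 assignments (counts)
value 3/5: 9 assignments (counts)
value 2/5: 8 assignments
value 1/5: 4 assignments
value 0: 2 assignments
So 22 of the 36 assignments meet the threshold.

22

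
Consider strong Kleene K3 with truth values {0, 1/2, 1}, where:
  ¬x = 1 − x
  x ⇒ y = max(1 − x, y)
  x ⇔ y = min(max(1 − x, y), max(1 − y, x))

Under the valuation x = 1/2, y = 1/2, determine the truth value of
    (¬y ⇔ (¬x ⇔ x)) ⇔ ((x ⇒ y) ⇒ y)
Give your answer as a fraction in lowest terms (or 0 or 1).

¬y = ¬1/2 = 1/2
¬x = ¬1/2 = 1/2
¬x ⇔ x = 1/2 ⇔ 1/2 = 1/2
¬y ⇔ (¬x ⇔ x) = 1/2 ⇔ 1/2 = 1/2
x ⇒ y = 1/2 ⇒ 1/2 = 1/2
(x ⇒ y) ⇒ y = 1/2 ⇒ 1/2 = 1/2
(¬y ⇔ (¬x ⇔ x)) ⇔ ((x ⇒ y) ⇒ y) = 1/2 ⇔ 1/2 = 1/2

1/2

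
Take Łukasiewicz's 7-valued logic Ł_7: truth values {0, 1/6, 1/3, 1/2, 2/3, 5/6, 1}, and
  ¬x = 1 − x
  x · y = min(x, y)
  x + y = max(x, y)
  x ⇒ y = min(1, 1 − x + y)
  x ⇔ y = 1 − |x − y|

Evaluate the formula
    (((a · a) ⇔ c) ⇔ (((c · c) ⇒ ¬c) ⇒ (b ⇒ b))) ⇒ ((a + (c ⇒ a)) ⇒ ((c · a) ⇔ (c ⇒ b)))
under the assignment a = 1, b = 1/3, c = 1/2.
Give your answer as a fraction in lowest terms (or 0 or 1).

a · a = 1 · 1 = 1
(a · a) ⇔ c = 1 ⇔ 1/2 = 1/2
c · c = 1/2 · 1/2 = 1/2
¬c = ¬1/2 = 1/2
(c · c) ⇒ ¬c = 1/2 ⇒ 1/2 = 1
b ⇒ b = 1/3 ⇒ 1/3 = 1
((c · c) ⇒ ¬c) ⇒ (b ⇒ b) = 1 ⇒ 1 = 1
((a · a) ⇔ c) ⇔ (((c · c) ⇒ ¬c) ⇒ (b ⇒ b)) = 1/2 ⇔ 1 = 1/2
c ⇒ a = 1/2 ⇒ 1 = 1
a + (c ⇒ a) = 1 + 1 = 1
c · a = 1/2 · 1 = 1/2
c ⇒ b = 1/2 ⇒ 1/3 = 5/6
(c · a) ⇔ (c ⇒ b) = 1/2 ⇔ 5/6 = 2/3
(a + (c ⇒ a)) ⇒ ((c · a) ⇔ (c ⇒ b)) = 1 ⇒ 2/3 = 2/3
(((a · a) ⇔ c) ⇔ (((c · c) ⇒ ¬c) ⇒ (b ⇒ b))) ⇒ ((a + (c ⇒ a)) ⇒ ((c · a) ⇔ (c ⇒ b))) = 1/2 ⇒ 2/3 = 1

1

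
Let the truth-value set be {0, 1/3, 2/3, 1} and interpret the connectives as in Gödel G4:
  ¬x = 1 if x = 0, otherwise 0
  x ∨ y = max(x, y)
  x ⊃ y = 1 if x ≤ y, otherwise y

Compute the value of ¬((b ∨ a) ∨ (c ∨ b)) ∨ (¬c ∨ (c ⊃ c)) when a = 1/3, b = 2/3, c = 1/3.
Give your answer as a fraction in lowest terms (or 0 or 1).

1

b ∨ a = 2/3 ∨ 1/3 = 2/3
c ∨ b = 1/3 ∨ 2/3 = 2/3
(b ∨ a) ∨ (c ∨ b) = 2/3 ∨ 2/3 = 2/3
¬((b ∨ a) ∨ (c ∨ b)) = ¬2/3 = 0
¬c = ¬1/3 = 0
c ⊃ c = 1/3 ⊃ 1/3 = 1
¬c ∨ (c ⊃ c) = 0 ∨ 1 = 1
¬((b ∨ a) ∨ (c ∨ b)) ∨ (¬c ∨ (c ⊃ c)) = 0 ∨ 1 = 1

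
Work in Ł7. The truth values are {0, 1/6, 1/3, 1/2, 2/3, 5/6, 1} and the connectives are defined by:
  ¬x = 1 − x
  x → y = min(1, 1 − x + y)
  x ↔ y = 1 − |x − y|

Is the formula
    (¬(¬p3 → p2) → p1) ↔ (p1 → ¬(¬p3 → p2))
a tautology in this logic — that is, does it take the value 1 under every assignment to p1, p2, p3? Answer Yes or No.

No

Counterexample: take p1 = 0, p2 = 0, p3 = 0.
¬p3 = ¬0 = 1
¬p3 → p2 = 1 → 0 = 0
¬(¬p3 → p2) = ¬0 = 1
¬(¬p3 → p2) → p1 = 1 → 0 = 0
p1 → ¬(¬p3 → p2) = 0 → 1 = 1
(¬(¬p3 → p2) → p1) ↔ (p1 → ¬(¬p3 → p2)) = 0 ↔ 1 = 0
This gives 0 ≠ 1.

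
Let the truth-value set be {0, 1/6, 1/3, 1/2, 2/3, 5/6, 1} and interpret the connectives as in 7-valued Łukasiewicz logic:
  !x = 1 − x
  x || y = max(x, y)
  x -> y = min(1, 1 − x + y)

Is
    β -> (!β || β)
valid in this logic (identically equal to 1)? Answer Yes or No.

Yes

β = 0 ↦ 1
β = 1/6 ↦ 1
β = 1/3 ↦ 1
β = 1/2 ↦ 1
β = 2/3 ↦ 1
β = 5/6 ↦ 1
β = 1 ↦ 1
Every assignment gives a value ≥ 1.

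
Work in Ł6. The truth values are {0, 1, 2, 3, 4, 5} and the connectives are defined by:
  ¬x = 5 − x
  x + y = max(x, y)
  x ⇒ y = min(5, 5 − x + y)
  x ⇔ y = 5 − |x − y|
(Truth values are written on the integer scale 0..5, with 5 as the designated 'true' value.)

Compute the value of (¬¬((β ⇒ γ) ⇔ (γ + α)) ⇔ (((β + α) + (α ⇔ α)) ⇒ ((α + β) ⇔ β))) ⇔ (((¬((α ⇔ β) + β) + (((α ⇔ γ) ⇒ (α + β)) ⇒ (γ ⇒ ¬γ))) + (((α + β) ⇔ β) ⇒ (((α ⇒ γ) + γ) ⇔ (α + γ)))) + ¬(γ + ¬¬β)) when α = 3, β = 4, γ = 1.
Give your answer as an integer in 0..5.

β ⇒ γ = 4 ⇒ 1 = 2
γ + α = 1 + 3 = 3
(β ⇒ γ) ⇔ (γ + α) = 2 ⇔ 3 = 4
¬((β ⇒ γ) ⇔ (γ + α)) = ¬4 = 1
¬¬((β ⇒ γ) ⇔ (γ + α)) = ¬1 = 4
β + α = 4 + 3 = 4
α ⇔ α = 3 ⇔ 3 = 5
(β + α) + (α ⇔ α) = 4 + 5 = 5
α + β = 3 + 4 = 4
(α + β) ⇔ β = 4 ⇔ 4 = 5
((β + α) + (α ⇔ α)) ⇒ ((α + β) ⇔ β) = 5 ⇒ 5 = 5
¬¬((β ⇒ γ) ⇔ (γ + α)) ⇔ (((β + α) + (α ⇔ α)) ⇒ ((α + β) ⇔ β)) = 4 ⇔ 5 = 4
α ⇔ β = 3 ⇔ 4 = 4
(α ⇔ β) + β = 4 + 4 = 4
¬((α ⇔ β) + β) = ¬4 = 1
α ⇔ γ = 3 ⇔ 1 = 3
α + β = 3 + 4 = 4
(α ⇔ γ) ⇒ (α + β) = 3 ⇒ 4 = 5
¬γ = ¬1 = 4
γ ⇒ ¬γ = 1 ⇒ 4 = 5
((α ⇔ γ) ⇒ (α + β)) ⇒ (γ ⇒ ¬γ) = 5 ⇒ 5 = 5
¬((α ⇔ β) + β) + (((α ⇔ γ) ⇒ (α + β)) ⇒ (γ ⇒ ¬γ)) = 1 + 5 = 5
α + β = 3 + 4 = 4
(α + β) ⇔ β = 4 ⇔ 4 = 5
α ⇒ γ = 3 ⇒ 1 = 3
(α ⇒ γ) + γ = 3 + 1 = 3
α + γ = 3 + 1 = 3
((α ⇒ γ) + γ) ⇔ (α + γ) = 3 ⇔ 3 = 5
((α + β) ⇔ β) ⇒ (((α ⇒ γ) + γ) ⇔ (α + γ)) = 5 ⇒ 5 = 5
(¬((α ⇔ β) + β) + (((α ⇔ γ) ⇒ (α + β)) ⇒ (γ ⇒ ¬γ))) + (((α + β) ⇔ β) ⇒ (((α ⇒ γ) + γ) ⇔ (α + γ))) = 5 + 5 = 5
¬β = ¬4 = 1
¬¬β = ¬1 = 4
γ + ¬¬β = 1 + 4 = 4
¬(γ + ¬¬β) = ¬4 = 1
((¬((α ⇔ β) + β) + (((α ⇔ γ) ⇒ (α + β)) ⇒ (γ ⇒ ¬γ))) + (((α + β) ⇔ β) ⇒ (((α ⇒ γ) + γ) ⇔ (α + γ)))) + ¬(γ + ¬¬β) = 5 + 1 = 5
(¬¬((β ⇒ γ) ⇔ (γ + α)) ⇔ (((β + α) + (α ⇔ α)) ⇒ ((α + β) ⇔ β))) ⇔ (((¬((α ⇔ β) + β) + (((α ⇔ γ) ⇒ (α + β)) ⇒ (γ ⇒ ¬γ))) + (((α + β) ⇔ β) ⇒ (((α ⇒ γ) + γ) ⇔ (α + γ)))) + ¬(γ + ¬¬β)) = 4 ⇔ 5 = 4

4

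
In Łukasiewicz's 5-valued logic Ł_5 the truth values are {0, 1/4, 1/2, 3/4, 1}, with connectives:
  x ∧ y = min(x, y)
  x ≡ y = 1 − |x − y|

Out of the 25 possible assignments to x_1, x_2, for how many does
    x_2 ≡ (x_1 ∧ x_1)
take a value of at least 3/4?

value 1: 5 assignments (counts)
value 3/4: 8 assignments (counts)
value 1/2: 6 assignments
value 1/4: 4 assignments
value 0: 2 assignments
So 13 of the 25 assignments meet the threshold.

13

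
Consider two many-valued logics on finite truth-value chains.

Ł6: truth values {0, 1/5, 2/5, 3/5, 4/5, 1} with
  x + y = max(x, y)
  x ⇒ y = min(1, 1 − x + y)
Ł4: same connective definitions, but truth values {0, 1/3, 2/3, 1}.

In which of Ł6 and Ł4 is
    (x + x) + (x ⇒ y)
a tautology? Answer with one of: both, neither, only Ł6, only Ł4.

neither

In Ł6: at x = 1/5, y = 0 the value is 4/5 — not a tautology.
In Ł4: at x = 1/3, y = 0 the value is 2/3 — not a tautology.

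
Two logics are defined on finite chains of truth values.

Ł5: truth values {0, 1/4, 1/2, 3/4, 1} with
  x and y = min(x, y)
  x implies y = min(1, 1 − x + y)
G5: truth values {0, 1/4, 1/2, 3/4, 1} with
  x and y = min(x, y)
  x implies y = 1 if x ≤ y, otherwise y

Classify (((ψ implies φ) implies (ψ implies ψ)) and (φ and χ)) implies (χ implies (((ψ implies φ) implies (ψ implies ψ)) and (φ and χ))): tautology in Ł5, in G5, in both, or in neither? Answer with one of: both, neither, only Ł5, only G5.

In Ł5: every assignment gives 1 — tautology.
In G5: every assignment gives 1 — tautology.

both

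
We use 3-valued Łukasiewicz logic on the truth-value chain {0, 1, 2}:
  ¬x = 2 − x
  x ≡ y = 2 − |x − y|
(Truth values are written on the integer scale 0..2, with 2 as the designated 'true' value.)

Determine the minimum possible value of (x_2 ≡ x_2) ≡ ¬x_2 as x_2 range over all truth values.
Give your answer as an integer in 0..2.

Take x_2 = 2:
x_2 ≡ x_2 = 2 ≡ 2 = 2
¬x_2 = ¬2 = 0
(x_2 ≡ x_2) ≡ ¬x_2 = 2 ≡ 0 = 0
No assignment yields a value below 0, so this is the minimum.

0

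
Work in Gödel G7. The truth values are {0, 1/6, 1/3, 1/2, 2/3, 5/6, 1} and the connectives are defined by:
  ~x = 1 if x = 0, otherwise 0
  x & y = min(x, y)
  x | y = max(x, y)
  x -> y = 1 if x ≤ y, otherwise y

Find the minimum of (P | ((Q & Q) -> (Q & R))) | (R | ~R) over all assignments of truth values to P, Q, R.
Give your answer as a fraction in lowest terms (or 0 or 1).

1/6

Take P = 0, Q = 1/3, R = 1/6:
Q & Q = 1/3 & 1/3 = 1/3
Q & R = 1/3 & 1/6 = 1/6
(Q & Q) -> (Q & R) = 1/3 -> 1/6 = 1/6
P | ((Q & Q) -> (Q & R)) = 0 | 1/6 = 1/6
~R = ~1/6 = 0
R | ~R = 1/6 | 0 = 1/6
(P | ((Q & Q) -> (Q & R))) | (R | ~R) = 1/6 | 1/6 = 1/6
No assignment yields a value below 1/6, so this is the minimum.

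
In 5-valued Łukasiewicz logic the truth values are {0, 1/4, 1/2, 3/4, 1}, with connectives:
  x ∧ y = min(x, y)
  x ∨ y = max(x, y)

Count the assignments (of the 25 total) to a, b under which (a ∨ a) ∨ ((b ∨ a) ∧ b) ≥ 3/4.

16

value 1: 9 assignments (counts)
value 3/4: 7 assignments (counts)
value 1/2: 5 assignments
value 1/4: 3 assignments
value 0: 1 assignment
So 16 of the 25 assignments meet the threshold.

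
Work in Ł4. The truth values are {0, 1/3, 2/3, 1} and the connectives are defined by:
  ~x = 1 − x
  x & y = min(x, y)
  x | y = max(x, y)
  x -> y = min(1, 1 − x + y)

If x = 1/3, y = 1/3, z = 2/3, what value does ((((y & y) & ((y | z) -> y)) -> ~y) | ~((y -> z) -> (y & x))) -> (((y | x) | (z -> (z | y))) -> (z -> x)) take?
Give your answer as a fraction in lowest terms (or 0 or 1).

2/3

y & y = 1/3 & 1/3 = 1/3
y | z = 1/3 | 2/3 = 2/3
(y | z) -> y = 2/3 -> 1/3 = 2/3
(y & y) & ((y | z) -> y) = 1/3 & 2/3 = 1/3
~y = ~1/3 = 2/3
((y & y) & ((y | z) -> y)) -> ~y = 1/3 -> 2/3 = 1
y -> z = 1/3 -> 2/3 = 1
y & x = 1/3 & 1/3 = 1/3
(y -> z) -> (y & x) = 1 -> 1/3 = 1/3
~((y -> z) -> (y & x)) = ~1/3 = 2/3
(((y & y) & ((y | z) -> y)) -> ~y) | ~((y -> z) -> (y & x)) = 1 | 2/3 = 1
y | x = 1/3 | 1/3 = 1/3
z | y = 2/3 | 1/3 = 2/3
z -> (z | y) = 2/3 -> 2/3 = 1
(y | x) | (z -> (z | y)) = 1/3 | 1 = 1
z -> x = 2/3 -> 1/3 = 2/3
((y | x) | (z -> (z | y))) -> (z -> x) = 1 -> 2/3 = 2/3
((((y & y) & ((y | z) -> y)) -> ~y) | ~((y -> z) -> (y & x))) -> (((y | x) | (z -> (z | y))) -> (z -> x)) = 1 -> 2/3 = 2/3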